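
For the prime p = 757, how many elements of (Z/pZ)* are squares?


For prime p, the number of non-zero quadratic residues is (p-1)/2.
= (757-1)/2
= 378

378


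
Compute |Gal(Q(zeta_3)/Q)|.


|Gal(Q(zeta_3)/Q)| = phi(3)
= 2

2


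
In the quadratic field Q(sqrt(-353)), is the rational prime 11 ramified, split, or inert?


K = Q(sqrt(-353)). Since d mod 4 = 3, disc(K) = -1412.
Check p | disc: -1412 mod 11 = 7.
p does not divide disc. Compute Legendre symbol (d/p):
10^((11-1)/2) mod 11 = -1
(d/p) = -1, so p is inert: (p) stays prime with e=1, f=2, g=1.
Therefore p is inert.

inert


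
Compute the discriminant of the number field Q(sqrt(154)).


For K = Q(sqrt(d)) with d squarefree: disc(K) = d if d = 1 mod 4, and disc(K) = 4d if d = 2 or 3 mod 4.
Here d = 154, and d mod 4 = 2.
d = 2 mod 4, not 1 (O_K = Z[sqrt(d)]), so disc(K) = 4d = 4 * (154) = 616

616


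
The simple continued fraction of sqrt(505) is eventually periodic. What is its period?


Run the CF algorithm for sqrt(505).
a_0 = floor(sqrt(505)) = 22; set m_0=0, q_0=1.
Recurrence: m' = q*a - m,  q' = (d - m'^2)/q,  a' = floor((a_0 + m')/q').
  step 1: m=22, q=21, a=2
  step 2: m=20, q=5, a=8
  step 3: m=20, q=21, a=2
  step 4: m=22, q=1, a=44
a_4 = 2*a_0 = 44, so the period closes here.
sqrt(505) = [22; 2, 8, 2, 44]
Period length = 4

4


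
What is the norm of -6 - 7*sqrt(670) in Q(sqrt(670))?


N(a + b*sqrt(d)) = a^2 - d*b^2
= (-6)^2 - (670)*(-7)^2
= 36 - 32830
= -32794

-32794


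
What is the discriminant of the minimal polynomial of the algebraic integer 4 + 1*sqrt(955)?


The element 4 + 1*sqrt(955) has minimal polynomial:
x^2 - 8*x - 939
Discriminant = (-8)^2 - 4*(-939)
= 64 + 3756
= 3820

3820


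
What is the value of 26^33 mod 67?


p = 67 is prime and the exponent is (p-1)/2 = 33, so by Euler's criterion 26^33 = (26/67) = +1 or -1 mod 67.
Compute by square-and-multiply:
  33 = 32 + 1 (binary 100001)
  Repeated squaring mod 67: 26^1 = 26, 26^2 = 6, 26^4 = 36, 26^8 = 23, 26^16 = 60, 26^32 = 49
  26^33 = 26^32 * 26^1 = 49 * 26 mod 67
    49 * 26 = 1274 = 1 mod 67
  26^33 = 1 mod 67
Result 1: 26 is a quadratic residue mod 67.
26^33 mod 67 = 1

1


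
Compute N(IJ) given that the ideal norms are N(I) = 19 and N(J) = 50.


N(IJ) = N(I) * N(J)
= 19 * 50
= 950

950


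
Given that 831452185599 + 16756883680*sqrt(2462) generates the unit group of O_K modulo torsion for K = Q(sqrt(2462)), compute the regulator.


epsilon = 831452185599 + 16756883680*sqrt(2462)
= 1.6629e+12
R = ln(1.6629e+12)
= 28.1396

28.1396


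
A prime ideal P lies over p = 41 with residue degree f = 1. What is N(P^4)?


N(P^a) = p^(a*f)
= 41^(4*1)
= 41^4
= 2825761

2825761


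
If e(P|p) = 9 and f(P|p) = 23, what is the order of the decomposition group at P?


|D_P| = e * f
= 9 * 23
= 207

207


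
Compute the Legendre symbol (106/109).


p = 109 is prime, so compute (106/109) with the reciprocity algorithm (Jacobi-symbol steps: pull out 2s via (2/n), flip via reciprocity, reduce):
  pull out 2: (2/109) = -1  (since 109 mod 8 = 5)
  reciprocity: (53/109) -> +(109/53)
  reduce: (3/53)
  reciprocity: (3/53) -> +(53/3)
  reduce: (2/3)
  pull out 2: (2/3) = -1  (since 3 mod 8 = 3)
  (1/3) = 1
Product of signs = 1
(106/109) = 1

1


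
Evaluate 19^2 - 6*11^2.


x^2 - d*y^2
= 19^2 - 6*11^2
= 361 - 726
= -365

-365


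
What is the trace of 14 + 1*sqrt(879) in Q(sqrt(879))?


Tr(a + b*sqrt(d)) = (a + b*sqrt(d)) + (a - b*sqrt(d)) = 2a
= 2 * (14)
= 28

28


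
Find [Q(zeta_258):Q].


The degree equals Euler's totient phi(258).
258 = 2 * 3 * 43
phi(258) = 84

84


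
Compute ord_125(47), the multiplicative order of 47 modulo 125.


We want ord_125(47), the smallest k >= 1 with 47^k = 1 mod 125.
n = 125 = 5^3, phi(125) = 100; the order divides phi(n).
Divisors of 100: 1, 2, 4, 5, 10, 20, 25, 50, 100
Repeated squaring mod 125: 47^1 = 47, 47^2 = 84, 47^4 = 56, 47^8 = 11, 47^16 = 121, 47^32 = 16, 47^64 = 6
Test divisors in increasing order:
  k=1: 47^1 = 47 mod 125
  k=2: 47^2 = 84 mod 125
  k=4: 47^4 = 56 mod 125
  k=5: 47^5 = 56 * 47 = 7 mod 125
  k=10: 47^10 = 11 * 84 = 49 mod 125
  k=20: 47^20 = 121 * 56 = 26 mod 125
  k=25: 47^25 = 121 * 11 * 47 = 57 mod 125
  k=50: 47^50 = 16 * 121 * 84 = 124 mod 125
  k=100: 47^100 = 6 * 16 * 56 = 1 mod 125  <- first divisor giving 1
Order = 100

100


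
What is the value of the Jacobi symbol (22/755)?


Compute (22/755) via quadratic reciprocity:
  pull out 2: (2/755) = -1  (since 755 mod 8 = 3)
  reciprocity: (11/755) -> -(755/11)
  reduce: (7/11)
  reciprocity: (7/11) -> -(11/7)
  reduce: (4/7)
  pull out 2: (2/7) = +1  (since 7 mod 8 = 7)
  pull out 2: (2/7) = +1  (since 7 mod 8 = 7)
  (1/7) = 1
Product of signs = -1

-1


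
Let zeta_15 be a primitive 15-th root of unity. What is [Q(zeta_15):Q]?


The degree equals Euler's totient phi(15).
15 = 3 * 5
phi(15) = 8

8


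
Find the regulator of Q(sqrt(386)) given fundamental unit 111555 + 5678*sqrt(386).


epsilon = 111555 + 5678*sqrt(386)
= 223110.0000
R = ln(223110.0000)
= 12.3154

12.3154


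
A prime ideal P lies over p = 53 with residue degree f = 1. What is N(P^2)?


N(P^a) = p^(a*f)
= 53^(2*1)
= 53^2
= 2809

2809


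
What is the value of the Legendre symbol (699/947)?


p = 947 is prime, so compute (699/947) with the reciprocity algorithm (Jacobi-symbol steps: pull out 2s via (2/n), flip via reciprocity, reduce):
  reciprocity: (699/947) -> -(947/699)
  reduce: (248/699)
  pull out 2: (2/699) = -1  (since 699 mod 8 = 3)
  pull out 2: (2/699) = -1  (since 699 mod 8 = 3)
  pull out 2: (2/699) = -1  (since 699 mod 8 = 3)
  reciprocity: (31/699) -> -(699/31)
  reduce: (17/31)
  reciprocity: (17/31) -> +(31/17)
  reduce: (14/17)
  pull out 2: (2/17) = +1  (since 17 mod 8 = 1)
  reciprocity: (7/17) -> +(17/7)
  reduce: (3/7)
  reciprocity: (3/7) -> -(7/3)
  reduce: (1/3)
  (1/3) = 1
Product of signs = 1
(699/947) = 1

1


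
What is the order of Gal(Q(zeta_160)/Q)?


|Gal(Q(zeta_160)/Q)| = phi(160)
= 64

64


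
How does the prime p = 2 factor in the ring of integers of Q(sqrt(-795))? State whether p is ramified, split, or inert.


K = Q(sqrt(-795)). Since d mod 4 = 1, disc(K) = -795.
Check p | disc: -795 mod 2 = 1.
p=2 does not divide disc (d is 1 mod 4). 2 splits iff d = 1 mod 8.
d mod 8 = 5, so (d/2) = -1.
(d/p) = -1, so p is inert: (p) stays prime with e=1, f=2, g=1.
Therefore p is inert.

inert


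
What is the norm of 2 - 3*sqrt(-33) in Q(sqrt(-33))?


N(a + b*sqrt(d)) = a^2 - d*b^2
= (2)^2 - (-33)*(-3)^2
= 4 + 297
= 301

301


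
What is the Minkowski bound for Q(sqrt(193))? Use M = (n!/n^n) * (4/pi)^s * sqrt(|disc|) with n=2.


d = 193, d mod 4 = 1, so disc(K) = d = 193; |disc(K)| = 193
Real quadratic field, so n = 2, s = r2 = 0, r1 = 2
M = (n!/n^n) * (4/pi)^s * sqrt(|disc(K)|) = (2!/2^2) * (4/pi)^0 * sqrt(193)
= 0.5 * 1.000000 * 13.892444
= 6.9462

6.9462


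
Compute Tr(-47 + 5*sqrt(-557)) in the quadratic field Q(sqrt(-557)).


Tr(a + b*sqrt(d)) = (a + b*sqrt(d)) + (a - b*sqrt(d)) = 2a
= 2 * (-47)
= -94

-94


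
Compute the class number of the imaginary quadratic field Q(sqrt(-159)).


K = Q(sqrt(-159)). d mod 4 = 1, so D = disc(K) = d = -159
h(K) equals the number of primitive reduced positive-definite forms (a, b, c) = a*x^2 + b*x*y + c*y^2 with b^2 - 4ac = D,
where reduced means |b| <= a <= c, with b >= 0 whenever |b| = a or a = c, and primitive means gcd(a, b, c) = 1.
Reduced forces 3a^2 <= |D| = 159, so 1 <= a <= 7; b must have the parity of D, and c = (b^2 - D)/(4a) must be an integer >= a.
Enumerate a = 1..7, b in [-a, a]:
  a=1: (1, 1, 40)  [1]
  a=2: (2, -1, 20), (2, 1, 20)  [2]
  a=3: (3, 3, 14)  [1]
  a=4: (4, -1, 10), (4, 1, 10)  [2]
  a=5: (5, -1, 8), (5, 1, 8)  [2]
  a=6: (6, -3, 7), (6, 3, 7)  [2]
  a=7: none
Total reduced forms: 1 + 2 + 1 + 2 + 2 + 2 = 10
h = 10

10


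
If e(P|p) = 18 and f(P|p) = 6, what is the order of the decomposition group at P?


|D_P| = e * f
= 18 * 6
= 108

108


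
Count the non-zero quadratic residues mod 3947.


For prime p, the number of non-zero quadratic residues is (p-1)/2.
= (3947-1)/2
= 1973

1973


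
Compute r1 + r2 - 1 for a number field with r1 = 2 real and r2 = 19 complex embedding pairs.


By Dirichlet's unit theorem:
rank = r1 + r2 - 1
= 2 + 19 - 1
= 20

20


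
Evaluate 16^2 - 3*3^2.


x^2 - d*y^2
= 16^2 - 3*3^2
= 256 - 27
= 229

229


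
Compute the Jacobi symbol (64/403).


Compute (64/403) via quadratic reciprocity:
  pull out 2: (2/403) = -1  (since 403 mod 8 = 3)
  pull out 2: (2/403) = -1  (since 403 mod 8 = 3)
  pull out 2: (2/403) = -1  (since 403 mod 8 = 3)
  pull out 2: (2/403) = -1  (since 403 mod 8 = 3)
  pull out 2: (2/403) = -1  (since 403 mod 8 = 3)
  pull out 2: (2/403) = -1  (since 403 mod 8 = 3)
  (1/403) = 1
Product of signs = 1

1


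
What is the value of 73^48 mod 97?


p = 97 is prime and the exponent is (p-1)/2 = 48, so by Euler's criterion 73^48 = (73/97) = +1 or -1 mod 97.
Compute by square-and-multiply:
  48 = 32 + 16 (binary 110000)
  Repeated squaring mod 97: 73^1 = 73, 73^2 = 91, 73^4 = 36, 73^8 = 35, 73^16 = 61, 73^32 = 35
  73^48 = 73^32 * 73^16 = 35 * 61 mod 97
    35 * 61 = 2135 = 1 mod 97
  73^48 = 1 mod 97
Result 1: 73 is a quadratic residue mod 97.
73^48 mod 97 = 1

1


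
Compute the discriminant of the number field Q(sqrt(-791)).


For K = Q(sqrt(d)) with d squarefree: disc(K) = d if d = 1 mod 4, and disc(K) = 4d if d = 2 or 3 mod 4.
Here d = -791, and d mod 4 = 1.
d = 1 mod 4 (O_K = Z[(1+sqrt(d))/2]), so disc(K) = d = -791

-791


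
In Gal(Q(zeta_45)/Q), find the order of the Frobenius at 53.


The Frobenius at p in Gal(Q(zeta_n)/Q) = (Z/nZ)* is the class of p, so its order is ord_45(53), the smallest k >= 1 with 53^k = 1 mod 45.
n = 45 = 3^2 * 5, phi(45) = 24; the order divides phi(n).
Divisors of 24: 1, 2, 3, 4, 6, 8, 12, 24
Repeated squaring mod 45: 53^1 = 8, 53^2 = 19, 53^4 = 1, 53^8 = 1, 53^16 = 1
Test divisors in increasing order:
  k=1: 53^1 = 8 mod 45
  k=2: 53^2 = 19 mod 45
  k=3: 53^3 = 19 * 8 = 17 mod 45
  k=4: 53^4 = 1 mod 45  <- first divisor giving 1
Order = 4

4


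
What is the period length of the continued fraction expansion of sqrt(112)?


Run the CF algorithm for sqrt(112).
a_0 = floor(sqrt(112)) = 10; set m_0=0, q_0=1.
Recurrence: m' = q*a - m,  q' = (d - m'^2)/q,  a' = floor((a_0 + m')/q').
  step 1: m=10, q=12, a=1
  step 2: m=2, q=9, a=1
  step 3: m=7, q=7, a=2
  step 4: m=7, q=9, a=1
  step 5: m=2, q=12, a=1
  step 6: m=10, q=1, a=20
a_6 = 2*a_0 = 20, so the period closes here.
sqrt(112) = [10; 1, 1, 2, 1, 1, 20]
Period length = 6

6


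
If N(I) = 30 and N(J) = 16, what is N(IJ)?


N(IJ) = N(I) * N(J)
= 30 * 16
= 480

480


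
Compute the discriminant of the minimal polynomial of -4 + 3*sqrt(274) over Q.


The element -4 + 3*sqrt(274) has minimal polynomial:
x^2 + 8*x - 2450
Discriminant = (8)^2 - 4*(-2450)
= 64 + 9800
= 9864

9864


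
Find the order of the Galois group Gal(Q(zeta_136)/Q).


|Gal(Q(zeta_136)/Q)| = phi(136)
= 64

64


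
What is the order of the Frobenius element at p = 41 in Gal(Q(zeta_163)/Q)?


The Frobenius at p in Gal(Q(zeta_n)/Q) = (Z/nZ)* is the class of p, so its order is ord_163(41), the smallest k >= 1 with 41^k = 1 mod 163.
n = 163 = 163, phi(163) = 162; the order divides phi(n).
Divisors of 162: 1, 2, 3, 6, 9, 18, 27, 54, 81, 162
Repeated squaring mod 163: 41^1 = 41, 41^2 = 51, 41^4 = 156, 41^8 = 49, 41^16 = 119, 41^32 = 143, 41^64 = 74, 41^128 = 97
Test divisors in increasing order:
  k=1: 41^1 = 41 mod 163
  k=2: 41^2 = 51 mod 163
  k=3: 41^3 = 51 * 41 = 135 mod 163
  k=6: 41^6 = 156 * 51 = 132 mod 163
  k=9: 41^9 = 49 * 41 = 53 mod 163
  k=18: 41^18 = 119 * 51 = 38 mod 163
  k=27: 41^27 = 119 * 49 * 51 * 41 = 58 mod 163
  k=54: 41^54 = 143 * 119 * 156 * 51 = 104 mod 163
  k=81: 41^81 = 74 * 119 * 41 = 1 mod 163  <- first divisor giving 1
Order = 81

81


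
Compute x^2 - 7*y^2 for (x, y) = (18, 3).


x^2 - d*y^2
= 18^2 - 7*3^2
= 324 - 63
= 261

261


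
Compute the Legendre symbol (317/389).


p = 389 is prime, so compute (317/389) with the reciprocity algorithm (Jacobi-symbol steps: pull out 2s via (2/n), flip via reciprocity, reduce):
  reciprocity: (317/389) -> +(389/317)
  reduce: (72/317)
  pull out 2: (2/317) = -1  (since 317 mod 8 = 5)
  pull out 2: (2/317) = -1  (since 317 mod 8 = 5)
  pull out 2: (2/317) = -1  (since 317 mod 8 = 5)
  reciprocity: (9/317) -> +(317/9)
  reduce: (2/9)
  pull out 2: (2/9) = +1  (since 9 mod 8 = 1)
  (1/9) = 1
Product of signs = -1
(317/389) = -1

-1


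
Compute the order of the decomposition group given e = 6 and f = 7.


|D_P| = e * f
= 6 * 7
= 42

42


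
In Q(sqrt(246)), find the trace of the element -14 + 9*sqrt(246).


Tr(a + b*sqrt(d)) = (a + b*sqrt(d)) + (a - b*sqrt(d)) = 2a
= 2 * (-14)
= -28

-28


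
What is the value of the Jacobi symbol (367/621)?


Compute (367/621) via quadratic reciprocity:
  reciprocity: (367/621) -> +(621/367)
  reduce: (254/367)
  pull out 2: (2/367) = +1  (since 367 mod 8 = 7)
  reciprocity: (127/367) -> -(367/127)
  reduce: (113/127)
  reciprocity: (113/127) -> +(127/113)
  reduce: (14/113)
  pull out 2: (2/113) = +1  (since 113 mod 8 = 1)
  reciprocity: (7/113) -> +(113/7)
  reduce: (1/7)
  (1/7) = 1
Product of signs = -1

-1


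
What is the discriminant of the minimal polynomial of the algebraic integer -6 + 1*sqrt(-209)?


The element -6 + 1*sqrt(-209) has minimal polynomial:
x^2 + 12*x + 245
Discriminant = (12)^2 - 4*(245)
= 144 - 980
= -836

-836


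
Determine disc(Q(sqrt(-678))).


For K = Q(sqrt(d)) with d squarefree: disc(K) = d if d = 1 mod 4, and disc(K) = 4d if d = 2 or 3 mod 4.
Here d = -678, and d mod 4 = 2.
d = 2 mod 4, not 1 (O_K = Z[sqrt(d)]), so disc(K) = 4d = 4 * (-678) = -2712

-2712


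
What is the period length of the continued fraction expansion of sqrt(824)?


Run the CF algorithm for sqrt(824).
a_0 = floor(sqrt(824)) = 28; set m_0=0, q_0=1.
Recurrence: m' = q*a - m,  q' = (d - m'^2)/q,  a' = floor((a_0 + m')/q').
  step 1: m=28, q=40, a=1
  step 2: m=12, q=17, a=2
  step 3: m=22, q=20, a=2
  step 4: m=18, q=25, a=1
  step 5: m=7, q=31, a=1
  step 6: m=24, q=8, a=6
  step 7: m=24, q=31, a=1
  step 8: m=7, q=25, a=1
  step 9: m=18, q=20, a=2
  step 10: m=22, q=17, a=2
  step 11: m=12, q=40, a=1
  step 12: m=28, q=1, a=56
a_12 = 2*a_0 = 56, so the period closes here.
sqrt(824) = [28; 1, 2, 2, 1, 1, 6, 1, 1, 2, 2, 1, 56]
Period length = 12

12


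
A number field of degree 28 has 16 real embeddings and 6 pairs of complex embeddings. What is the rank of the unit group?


By Dirichlet's unit theorem:
rank = r1 + r2 - 1
= 16 + 6 - 1
= 21

21


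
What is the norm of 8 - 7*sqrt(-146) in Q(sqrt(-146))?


N(a + b*sqrt(d)) = a^2 - d*b^2
= (8)^2 - (-146)*(-7)^2
= 64 + 7154
= 7218

7218


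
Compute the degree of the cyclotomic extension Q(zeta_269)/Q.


The degree equals Euler's totient phi(269).
269 = 269
phi(269) = 268

268


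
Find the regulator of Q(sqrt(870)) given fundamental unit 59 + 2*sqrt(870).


epsilon = 59 + 2*sqrt(870)
= 117.9915
R = ln(117.9915)
= 4.7706

4.7706


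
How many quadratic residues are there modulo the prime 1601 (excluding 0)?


For prime p, the number of non-zero quadratic residues is (p-1)/2.
= (1601-1)/2
= 800

800


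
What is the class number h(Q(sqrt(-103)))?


K = Q(sqrt(-103)). d mod 4 = 1, so D = disc(K) = d = -103
h(K) equals the number of primitive reduced positive-definite forms (a, b, c) = a*x^2 + b*x*y + c*y^2 with b^2 - 4ac = D,
where reduced means |b| <= a <= c, with b >= 0 whenever |b| = a or a = c, and primitive means gcd(a, b, c) = 1.
Reduced forces 3a^2 <= |D| = 103, so 1 <= a <= 5; b must have the parity of D, and c = (b^2 - D)/(4a) must be an integer >= a.
Enumerate a = 1..5, b in [-a, a]:
  a=1: (1, 1, 26)  [1]
  a=2: (2, -1, 13), (2, 1, 13)  [2]
  a=3: none
  a=4: (4, -3, 7), (4, 3, 7)  [2]
  a=5: none
Total reduced forms: 1 + 2 + 2 = 5
h = 5

5


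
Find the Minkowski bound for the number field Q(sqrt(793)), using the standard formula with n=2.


d = 793, d mod 4 = 1, so disc(K) = d = 793; |disc(K)| = 793
Real quadratic field, so n = 2, s = r2 = 0, r1 = 2
M = (n!/n^n) * (4/pi)^s * sqrt(|disc(K)|) = (2!/2^2) * (4/pi)^0 * sqrt(793)
= 0.5 * 1.000000 * 28.160256
= 14.0801

14.0801


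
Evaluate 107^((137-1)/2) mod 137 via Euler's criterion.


p = 137 is prime and the exponent is (p-1)/2 = 68, so by Euler's criterion 107^68 = (107/137) = +1 or -1 mod 137.
Compute by square-and-multiply:
  68 = 64 + 4 (binary 1000100)
  Repeated squaring mod 137: 107^1 = 107, 107^2 = 78, 107^4 = 56, 107^8 = 122, 107^16 = 88, 107^32 = 72, 107^64 = 115
  107^68 = 107^64 * 107^4 = 115 * 56 mod 137
    115 * 56 = 6440 = 1 mod 137
  107^68 = 1 mod 137
Result 1: 107 is a quadratic residue mod 137.
107^68 mod 137 = 1

1


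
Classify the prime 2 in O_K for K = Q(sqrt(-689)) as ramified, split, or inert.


K = Q(sqrt(-689)). Since d mod 4 = 3, disc(K) = -2756.
Check p | disc: -2756 mod 2 = 0.
p divides disc, so p ramifies: (p) = P^2 with e=2, f=1, g=1.
Therefore p is ramified.

ramified


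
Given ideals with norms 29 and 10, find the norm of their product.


N(IJ) = N(I) * N(J)
= 29 * 10
= 290

290


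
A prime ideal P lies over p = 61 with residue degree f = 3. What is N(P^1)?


N(P^a) = p^(a*f)
= 61^(1*3)
= 61^3
= 226981

226981


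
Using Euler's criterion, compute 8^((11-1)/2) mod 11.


p = 11 is prime and the exponent is (p-1)/2 = 5, so by Euler's criterion 8^5 = (8/11) = +1 or -1 mod 11.
Compute by square-and-multiply:
  5 = 4 + 1 (binary 101)
  Repeated squaring mod 11: 8^1 = 8, 8^2 = 9, 8^4 = 4
  8^5 = 8^4 * 8^1 = 4 * 8 mod 11
    4 * 8 = 32 = 10 mod 11
  8^5 = 10 mod 11
Result 10 = p - 1 = -1 mod 11: 8 is a quadratic non-residue mod 11. As a residue in [0, p-1] the value is 10.
8^5 mod 11 = 10

10


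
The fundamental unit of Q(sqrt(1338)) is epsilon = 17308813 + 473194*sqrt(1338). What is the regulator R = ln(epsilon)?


epsilon = 17308813 + 473194*sqrt(1338)
= 3.4618e+07
R = ln(3.4618e+07)
= 17.3599

17.3599


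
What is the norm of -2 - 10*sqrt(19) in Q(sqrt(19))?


N(a + b*sqrt(d)) = a^2 - d*b^2
= (-2)^2 - (19)*(-10)^2
= 4 - 1900
= -1896

-1896


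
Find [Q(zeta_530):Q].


The degree equals Euler's totient phi(530).
530 = 2 * 5 * 53
phi(530) = 208

208


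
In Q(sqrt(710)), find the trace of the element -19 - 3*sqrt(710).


Tr(a + b*sqrt(d)) = (a + b*sqrt(d)) + (a - b*sqrt(d)) = 2a
= 2 * (-19)
= -38

-38


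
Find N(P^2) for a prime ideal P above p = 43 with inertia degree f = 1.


N(P^a) = p^(a*f)
= 43^(2*1)
= 43^2
= 1849

1849


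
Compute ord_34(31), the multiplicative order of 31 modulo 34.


We want ord_34(31), the smallest k >= 1 with 31^k = 1 mod 34.
n = 34 = 2 * 17, phi(34) = 16; the order divides phi(n).
Divisors of 16: 1, 2, 4, 8, 16
Repeated squaring mod 34: 31^1 = 31, 31^2 = 9, 31^4 = 13, 31^8 = 33, 31^16 = 1
Test divisors in increasing order:
  k=1: 31^1 = 31 mod 34
  k=2: 31^2 = 9 mod 34
  k=4: 31^4 = 13 mod 34
  k=8: 31^8 = 33 mod 34
  k=16: 31^16 = 1 mod 34  <- first divisor giving 1
Order = 16

16


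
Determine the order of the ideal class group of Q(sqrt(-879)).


K = Q(sqrt(-879)). d mod 4 = 1, so D = disc(K) = d = -879
h(K) equals the number of primitive reduced positive-definite forms (a, b, c) = a*x^2 + b*x*y + c*y^2 with b^2 - 4ac = D,
where reduced means |b| <= a <= c, with b >= 0 whenever |b| = a or a = c, and primitive means gcd(a, b, c) = 1.
Reduced forces 3a^2 <= |D| = 879, so 1 <= a <= 17; b must have the parity of D, and c = (b^2 - D)/(4a) must be an integer >= a.
Enumerate a = 1..17, b in [-a, a]:
  a=1: (1, 1, 220)  [1]
  a=2: (2, -1, 110), (2, 1, 110)  [2]
  a=3: (3, 3, 74)  [1]
  a=4: (4, -1, 55), (4, 1, 55)  [2]
  a=5: (5, -1, 44), (5, 1, 44)  [2]
  a=6: (6, -3, 37), (6, 3, 37)  [2]
  a=7: none
  a=8: (8, -7, 29), (8, 7, 29)  [2]
  a=9: none
  a=10: (10, -9, 24), (10, -1, 22), (10, 1, 22), (10, 9, 24)  [4]
  a=11: (11, -1, 20), (11, 1, 20)  [2]
  a=12: (12, -9, 20), (12, 9, 20)  [2]
  a=13..14: none
  a=15: (15, -9, 16), (15, 9, 16)  [2]
  a=16..17: none
Total reduced forms: 1 + 2 + 1 + 2 + 2 + 2 + 2 + 4 + 2 + 2 + 2 = 22
h = 22

22


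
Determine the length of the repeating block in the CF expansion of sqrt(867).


Run the CF algorithm for sqrt(867).
a_0 = floor(sqrt(867)) = 29; set m_0=0, q_0=1.
Recurrence: m' = q*a - m,  q' = (d - m'^2)/q,  a' = floor((a_0 + m')/q').
  step 1: m=29, q=26, a=2
  step 2: m=23, q=13, a=4
  step 3: m=29, q=2, a=29
  step 4: m=29, q=13, a=4
  step 5: m=23, q=26, a=2
  step 6: m=29, q=1, a=58
a_6 = 2*a_0 = 58, so the period closes here.
sqrt(867) = [29; 2, 4, 29, 4, 2, 58]
Period length = 6

6


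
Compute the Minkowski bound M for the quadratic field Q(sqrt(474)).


d = 474, d mod 4 = 2, so disc(K) = 4d = 1896; |disc(K)| = 1896
Real quadratic field, so n = 2, s = r2 = 0, r1 = 2
M = (n!/n^n) * (4/pi)^s * sqrt(|disc(K)|) = (2!/2^2) * (4/pi)^0 * sqrt(1896)
= 0.5 * 1.000000 * 43.543082
= 21.7715

21.7715


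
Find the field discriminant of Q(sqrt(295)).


For K = Q(sqrt(d)) with d squarefree: disc(K) = d if d = 1 mod 4, and disc(K) = 4d if d = 2 or 3 mod 4.
Here d = 295, and d mod 4 = 3.
d = 3 mod 4, not 1 (O_K = Z[sqrt(d)]), so disc(K) = 4d = 4 * (295) = 1180

1180


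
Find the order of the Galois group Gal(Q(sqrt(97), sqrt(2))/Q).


The 2 square roots of distinct primes are multiplicatively independent over Q,
so [K:Q] = 2^2 and Gal(K/Q) is isomorphic to (Z/2Z)^2.
|Gal| = 2^2 = 4

4


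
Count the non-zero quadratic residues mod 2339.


For prime p, the number of non-zero quadratic residues is (p-1)/2.
= (2339-1)/2
= 1169

1169


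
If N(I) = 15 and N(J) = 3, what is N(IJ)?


N(IJ) = N(I) * N(J)
= 15 * 3
= 45

45


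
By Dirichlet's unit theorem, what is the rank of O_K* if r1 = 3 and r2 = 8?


By Dirichlet's unit theorem:
rank = r1 + r2 - 1
= 3 + 8 - 1
= 10

10


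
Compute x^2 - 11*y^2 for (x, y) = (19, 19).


x^2 - d*y^2
= 19^2 - 11*19^2
= 361 - 3971
= -3610

-3610


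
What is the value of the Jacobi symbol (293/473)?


Compute (293/473) via quadratic reciprocity:
  reciprocity: (293/473) -> +(473/293)
  reduce: (180/293)
  pull out 2: (2/293) = -1  (since 293 mod 8 = 5)
  pull out 2: (2/293) = -1  (since 293 mod 8 = 5)
  reciprocity: (45/293) -> +(293/45)
  reduce: (23/45)
  reciprocity: (23/45) -> +(45/23)
  reduce: (22/23)
  pull out 2: (2/23) = +1  (since 23 mod 8 = 7)
  reciprocity: (11/23) -> -(23/11)
  reduce: (1/11)
  (1/11) = 1
Product of signs = -1

-1


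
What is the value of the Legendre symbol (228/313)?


p = 313 is prime, so compute (228/313) with the reciprocity algorithm (Jacobi-symbol steps: pull out 2s via (2/n), flip via reciprocity, reduce):
  pull out 2: (2/313) = +1  (since 313 mod 8 = 1)
  pull out 2: (2/313) = +1  (since 313 mod 8 = 1)
  reciprocity: (57/313) -> +(313/57)
  reduce: (28/57)
  pull out 2: (2/57) = +1  (since 57 mod 8 = 1)
  pull out 2: (2/57) = +1  (since 57 mod 8 = 1)
  reciprocity: (7/57) -> +(57/7)
  reduce: (1/7)
  (1/7) = 1
Product of signs = 1
(228/313) = 1

1


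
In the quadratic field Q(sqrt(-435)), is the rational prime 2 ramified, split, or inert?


K = Q(sqrt(-435)). Since d mod 4 = 1, disc(K) = -435.
Check p | disc: -435 mod 2 = 1.
p=2 does not divide disc (d is 1 mod 4). 2 splits iff d = 1 mod 8.
d mod 8 = 5, so (d/2) = -1.
(d/p) = -1, so p is inert: (p) stays prime with e=1, f=2, g=1.
Therefore p is inert.

inert


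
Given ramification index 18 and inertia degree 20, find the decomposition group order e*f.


|D_P| = e * f
= 18 * 20
= 360

360


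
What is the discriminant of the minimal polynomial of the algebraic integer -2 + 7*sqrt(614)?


The element -2 + 7*sqrt(614) has minimal polynomial:
x^2 + 4*x - 30082
Discriminant = (4)^2 - 4*(-30082)
= 16 + 120328
= 120344

120344


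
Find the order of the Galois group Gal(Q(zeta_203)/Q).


|Gal(Q(zeta_203)/Q)| = phi(203)
= 168

168


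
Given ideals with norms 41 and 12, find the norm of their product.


N(IJ) = N(I) * N(J)
= 41 * 12
= 492

492


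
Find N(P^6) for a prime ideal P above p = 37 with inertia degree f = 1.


N(P^a) = p^(a*f)
= 37^(6*1)
= 37^6
= 2565726409

2565726409


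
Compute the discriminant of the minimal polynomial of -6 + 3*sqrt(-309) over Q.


The element -6 + 3*sqrt(-309) has minimal polynomial:
x^2 + 12*x + 2817
Discriminant = (12)^2 - 4*(2817)
= 144 - 11268
= -11124

-11124


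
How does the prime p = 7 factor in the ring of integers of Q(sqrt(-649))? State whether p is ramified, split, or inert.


K = Q(sqrt(-649)). Since d mod 4 = 3, disc(K) = -2596.
Check p | disc: -2596 mod 7 = 1.
p does not divide disc. Compute Legendre symbol (d/p):
2^((7-1)/2) mod 7 = 1
(d/p) = 1, so p splits: (p) = P*P' with e=1, f=1, g=2.
Therefore p is split.

split


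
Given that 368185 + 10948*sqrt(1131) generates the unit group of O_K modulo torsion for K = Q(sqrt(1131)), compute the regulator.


epsilon = 368185 + 10948*sqrt(1131)
= 736370.0000
R = ln(736370.0000)
= 13.5095

13.5095


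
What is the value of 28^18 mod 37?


p = 37 is prime and the exponent is (p-1)/2 = 18, so by Euler's criterion 28^18 = (28/37) = +1 or -1 mod 37.
Compute by square-and-multiply:
  18 = 16 + 2 (binary 10010)
  Repeated squaring mod 37: 28^1 = 28, 28^2 = 7, 28^4 = 12, 28^8 = 33, 28^16 = 16
  28^18 = 28^16 * 28^2 = 16 * 7 mod 37
    16 * 7 = 112 = 1 mod 37
  28^18 = 1 mod 37
Result 1: 28 is a quadratic residue mod 37.
28^18 mod 37 = 1

1


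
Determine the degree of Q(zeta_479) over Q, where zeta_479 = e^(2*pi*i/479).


The degree equals Euler's totient phi(479).
479 = 479
phi(479) = 478

478


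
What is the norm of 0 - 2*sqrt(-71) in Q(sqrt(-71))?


N(a + b*sqrt(d)) = a^2 - d*b^2
= (0)^2 - (-71)*(-2)^2
= 0 + 284
= 284

284


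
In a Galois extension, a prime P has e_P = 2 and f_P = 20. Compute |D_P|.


|D_P| = e * f
= 2 * 20
= 40

40


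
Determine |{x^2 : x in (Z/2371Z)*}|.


For prime p, the number of non-zero quadratic residues is (p-1)/2.
= (2371-1)/2
= 1185

1185


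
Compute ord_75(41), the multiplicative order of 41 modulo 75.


We want ord_75(41), the smallest k >= 1 with 41^k = 1 mod 75.
n = 75 = 3 * 5^2, phi(75) = 40; the order divides phi(n).
Divisors of 40: 1, 2, 4, 5, 8, 10, 20, 40
Repeated squaring mod 75: 41^1 = 41, 41^2 = 31, 41^4 = 61, 41^8 = 46, 41^16 = 16, 41^32 = 31
Test divisors in increasing order:
  k=1: 41^1 = 41 mod 75
  k=2: 41^2 = 31 mod 75
  k=4: 41^4 = 61 mod 75
  k=5: 41^5 = 61 * 41 = 26 mod 75
  k=8: 41^8 = 46 mod 75
  k=10: 41^10 = 46 * 31 = 1 mod 75  <- first divisor giving 1
Order = 10

10


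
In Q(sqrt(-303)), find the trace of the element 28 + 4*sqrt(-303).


Tr(a + b*sqrt(d)) = (a + b*sqrt(d)) + (a - b*sqrt(d)) = 2a
= 2 * (28)
= 56

56


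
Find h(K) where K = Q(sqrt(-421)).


K = Q(sqrt(-421)). d mod 4 = 3, so D = disc(K) = 4d = -1684
h(K) equals the number of primitive reduced positive-definite forms (a, b, c) = a*x^2 + b*x*y + c*y^2 with b^2 - 4ac = D,
where reduced means |b| <= a <= c, with b >= 0 whenever |b| = a or a = c, and primitive means gcd(a, b, c) = 1.
Reduced forces 3a^2 <= |D| = 1684, so 1 <= a <= 23; b must have the parity of D, and c = (b^2 - D)/(4a) must be an integer >= a.
Enumerate a = 1..23, b in [-a, a]:
  a=1: (1, 0, 421)  [1]
  a=2: (2, 2, 211)  [1]
  a=3..4: none
  a=5: (5, -4, 85), (5, 4, 85)  [2]
  a=6..9: none
  a=10: (10, -6, 43), (10, 6, 43)  [2]
  a=11..16: none
  a=17: (17, -4, 25), (17, 4, 25)  [2]
  a=18: none
  a=19: (19, -8, 23), (19, 8, 23)  [2]
  a=20..23: none
Total reduced forms: 1 + 1 + 2 + 2 + 2 + 2 = 10
h = 10

10


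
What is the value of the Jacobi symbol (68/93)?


Compute (68/93) via quadratic reciprocity:
  pull out 2: (2/93) = -1  (since 93 mod 8 = 5)
  pull out 2: (2/93) = -1  (since 93 mod 8 = 5)
  reciprocity: (17/93) -> +(93/17)
  reduce: (8/17)
  pull out 2: (2/17) = +1  (since 17 mod 8 = 1)
  pull out 2: (2/17) = +1  (since 17 mod 8 = 1)
  pull out 2: (2/17) = +1  (since 17 mod 8 = 1)
  (1/17) = 1
Product of signs = 1

1


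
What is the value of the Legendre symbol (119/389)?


p = 389 is prime, so compute (119/389) with the reciprocity algorithm (Jacobi-symbol steps: pull out 2s via (2/n), flip via reciprocity, reduce):
  reciprocity: (119/389) -> +(389/119)
  reduce: (32/119)
  pull out 2: (2/119) = +1  (since 119 mod 8 = 7)
  pull out 2: (2/119) = +1  (since 119 mod 8 = 7)
  pull out 2: (2/119) = +1  (since 119 mod 8 = 7)
  pull out 2: (2/119) = +1  (since 119 mod 8 = 7)
  pull out 2: (2/119) = +1  (since 119 mod 8 = 7)
  (1/119) = 1
Product of signs = 1
(119/389) = 1

1


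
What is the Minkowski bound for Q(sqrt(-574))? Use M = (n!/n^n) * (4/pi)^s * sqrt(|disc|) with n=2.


d = -574, d mod 4 = 2, so disc(K) = 4d = -2296; |disc(K)| = 2296
Imaginary quadratic field, so n = 2, s = r2 = 1, r1 = 0
M = (n!/n^n) * (4/pi)^s * sqrt(|disc(K)|) = (2!/2^2) * (4/pi)^1 * sqrt(2296)
= 0.5 * 1.273240 * 47.916594
= 30.5047

30.5047


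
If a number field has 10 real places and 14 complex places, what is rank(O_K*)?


By Dirichlet's unit theorem:
rank = r1 + r2 - 1
= 10 + 14 - 1
= 23

23


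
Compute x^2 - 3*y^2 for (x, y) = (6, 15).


x^2 - d*y^2
= 6^2 - 3*15^2
= 36 - 675
= -639

-639


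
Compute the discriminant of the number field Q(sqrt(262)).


For K = Q(sqrt(d)) with d squarefree: disc(K) = d if d = 1 mod 4, and disc(K) = 4d if d = 2 or 3 mod 4.
Here d = 262, and d mod 4 = 2.
d = 2 mod 4, not 1 (O_K = Z[sqrt(d)]), so disc(K) = 4d = 4 * (262) = 1048

1048


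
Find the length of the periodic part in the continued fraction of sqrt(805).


Run the CF algorithm for sqrt(805).
a_0 = floor(sqrt(805)) = 28; set m_0=0, q_0=1.
Recurrence: m' = q*a - m,  q' = (d - m'^2)/q,  a' = floor((a_0 + m')/q').
  step 1: m=28, q=21, a=2
  step 2: m=14, q=29, a=1
  step 3: m=15, q=20, a=2
  step 4: m=25, q=9, a=5
  step 5: m=20, q=45, a=1
  step 6: m=25, q=4, a=13
  step 7: m=27, q=19, a=2
  step 8: m=11, q=36, a=1
  step 9: m=25, q=5, a=10
  step 10: m=25, q=36, a=1
  step 11: m=11, q=19, a=2
  step 12: m=27, q=4, a=13
  step 13: m=25, q=45, a=1
  step 14: m=20, q=9, a=5
  step 15: m=25, q=20, a=2
  step 16: m=15, q=29, a=1
  step 17: m=14, q=21, a=2
  step 18: m=28, q=1, a=56
a_18 = 2*a_0 = 56, so the period closes here.
sqrt(805) = [28; 2, 1, 2, 5, 1, 13, 2, 1, 10, 1, 2, 13, 1, 5, 2, 1, 2, 56]
Period length = 18

18


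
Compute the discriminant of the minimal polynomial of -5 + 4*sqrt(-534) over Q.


The element -5 + 4*sqrt(-534) has minimal polynomial:
x^2 + 10*x + 8569
Discriminant = (10)^2 - 4*(8569)
= 100 - 34276
= -34176

-34176


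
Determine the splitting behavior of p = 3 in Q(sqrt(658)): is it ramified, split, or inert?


K = Q(sqrt(658)). Since d mod 4 = 2, disc(K) = 2632.
Check p | disc: 2632 mod 3 = 1.
p does not divide disc. Compute Legendre symbol (d/p):
1^((3-1)/2) mod 3 = 1
(d/p) = 1, so p splits: (p) = P*P' with e=1, f=1, g=2.
Therefore p is split.

split


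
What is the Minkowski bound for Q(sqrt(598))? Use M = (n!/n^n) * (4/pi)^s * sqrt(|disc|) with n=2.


d = 598, d mod 4 = 2, so disc(K) = 4d = 2392; |disc(K)| = 2392
Real quadratic field, so n = 2, s = r2 = 0, r1 = 2
M = (n!/n^n) * (4/pi)^s * sqrt(|disc(K)|) = (2!/2^2) * (4/pi)^0 * sqrt(2392)
= 0.5 * 1.000000 * 48.908077
= 24.4540

24.4540


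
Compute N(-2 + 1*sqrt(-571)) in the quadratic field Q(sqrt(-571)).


N(a + b*sqrt(d)) = a^2 - d*b^2
= (-2)^2 - (-571)*(1)^2
= 4 + 571
= 575

575


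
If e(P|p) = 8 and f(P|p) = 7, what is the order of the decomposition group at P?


|D_P| = e * f
= 8 * 7
= 56

56


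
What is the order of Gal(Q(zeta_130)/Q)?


|Gal(Q(zeta_130)/Q)| = phi(130)
= 48

48


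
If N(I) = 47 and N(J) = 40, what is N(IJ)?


N(IJ) = N(I) * N(J)
= 47 * 40
= 1880

1880


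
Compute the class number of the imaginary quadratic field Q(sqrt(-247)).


K = Q(sqrt(-247)). d mod 4 = 1, so D = disc(K) = d = -247
h(K) equals the number of primitive reduced positive-definite forms (a, b, c) = a*x^2 + b*x*y + c*y^2 with b^2 - 4ac = D,
where reduced means |b| <= a <= c, with b >= 0 whenever |b| = a or a = c, and primitive means gcd(a, b, c) = 1.
Reduced forces 3a^2 <= |D| = 247, so 1 <= a <= 9; b must have the parity of D, and c = (b^2 - D)/(4a) must be an integer >= a.
Enumerate a = 1..9, b in [-a, a]:
  a=1: (1, 1, 62)  [1]
  a=2: (2, -1, 31), (2, 1, 31)  [2]
  a=3: none
  a=4: (4, -3, 16), (4, 3, 16)  [2]
  a=5..7: none
  a=8: (8, 3, 8)  [1]
  a=9: none
Total reduced forms: 1 + 2 + 2 + 1 = 6
h = 6

6


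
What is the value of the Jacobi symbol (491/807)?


Compute (491/807) via quadratic reciprocity:
  reciprocity: (491/807) -> -(807/491)
  reduce: (316/491)
  pull out 2: (2/491) = -1  (since 491 mod 8 = 3)
  pull out 2: (2/491) = -1  (since 491 mod 8 = 3)
  reciprocity: (79/491) -> -(491/79)
  reduce: (17/79)
  reciprocity: (17/79) -> +(79/17)
  reduce: (11/17)
  reciprocity: (11/17) -> +(17/11)
  reduce: (6/11)
  pull out 2: (2/11) = -1  (since 11 mod 8 = 3)
  reciprocity: (3/11) -> -(11/3)
  reduce: (2/3)
  pull out 2: (2/3) = -1  (since 3 mod 8 = 3)
  (1/3) = 1
Product of signs = -1

-1


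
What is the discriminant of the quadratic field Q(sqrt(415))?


For K = Q(sqrt(d)) with d squarefree: disc(K) = d if d = 1 mod 4, and disc(K) = 4d if d = 2 or 3 mod 4.
Here d = 415, and d mod 4 = 3.
d = 3 mod 4, not 1 (O_K = Z[sqrt(d)]), so disc(K) = 4d = 4 * (415) = 1660

1660


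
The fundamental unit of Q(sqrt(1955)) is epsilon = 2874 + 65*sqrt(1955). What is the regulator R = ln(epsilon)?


epsilon = 2874 + 65*sqrt(1955)
= 5747.9998
R = ln(5747.9998)
= 8.6566

8.6566


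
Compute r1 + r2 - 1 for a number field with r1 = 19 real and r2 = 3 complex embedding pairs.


By Dirichlet's unit theorem:
rank = r1 + r2 - 1
= 19 + 3 - 1
= 21

21


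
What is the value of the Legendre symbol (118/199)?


p = 199 is prime, so compute (118/199) with the reciprocity algorithm (Jacobi-symbol steps: pull out 2s via (2/n), flip via reciprocity, reduce):
  pull out 2: (2/199) = +1  (since 199 mod 8 = 7)
  reciprocity: (59/199) -> -(199/59)
  reduce: (22/59)
  pull out 2: (2/59) = -1  (since 59 mod 8 = 3)
  reciprocity: (11/59) -> -(59/11)
  reduce: (4/11)
  pull out 2: (2/11) = -1  (since 11 mod 8 = 3)
  pull out 2: (2/11) = -1  (since 11 mod 8 = 3)
  (1/11) = 1
Product of signs = -1
(118/199) = -1

-1


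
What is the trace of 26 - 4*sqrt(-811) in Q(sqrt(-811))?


Tr(a + b*sqrt(d)) = (a + b*sqrt(d)) + (a - b*sqrt(d)) = 2a
= 2 * (26)
= 52

52


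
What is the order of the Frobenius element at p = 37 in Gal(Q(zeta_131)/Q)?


The Frobenius at p in Gal(Q(zeta_n)/Q) = (Z/nZ)* is the class of p, so its order is ord_131(37), the smallest k >= 1 with 37^k = 1 mod 131.
n = 131 = 131, phi(131) = 130; the order divides phi(n).
Divisors of 130: 1, 2, 5, 10, 13, 26, 65, 130
Repeated squaring mod 131: 37^1 = 37, 37^2 = 59, 37^4 = 75, 37^8 = 123, 37^16 = 64, 37^32 = 35, 37^64 = 46, 37^128 = 20
Test divisors in increasing order:
  k=1: 37^1 = 37 mod 131
  k=2: 37^2 = 59 mod 131
  k=5: 37^5 = 75 * 37 = 24 mod 131
  k=10: 37^10 = 123 * 59 = 52 mod 131
  k=13: 37^13 = 123 * 75 * 37 = 70 mod 131
  k=26: 37^26 = 64 * 123 * 59 = 53 mod 131
  k=65: 37^65 = 46 * 37 = 130 mod 131
  k=130: 37^130 = 20 * 59 = 1 mod 131  <- first divisor giving 1
Order = 130

130


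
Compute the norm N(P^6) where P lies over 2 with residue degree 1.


N(P^a) = p^(a*f)
= 2^(6*1)
= 2^6
= 64

64


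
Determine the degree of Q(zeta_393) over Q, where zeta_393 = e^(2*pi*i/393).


The degree equals Euler's totient phi(393).
393 = 3 * 131
phi(393) = 260

260


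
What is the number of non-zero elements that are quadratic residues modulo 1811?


For prime p, the number of non-zero quadratic residues is (p-1)/2.
= (1811-1)/2
= 905

905


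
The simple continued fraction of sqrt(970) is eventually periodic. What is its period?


Run the CF algorithm for sqrt(970).
a_0 = floor(sqrt(970)) = 31; set m_0=0, q_0=1.
Recurrence: m' = q*a - m,  q' = (d - m'^2)/q,  a' = floor((a_0 + m')/q').
  step 1: m=31, q=9, a=6
  step 2: m=23, q=49, a=1
  step 3: m=26, q=6, a=9
  step 4: m=28, q=31, a=1
  step 5: m=3, q=31, a=1
  step 6: m=28, q=6, a=9
  step 7: m=26, q=49, a=1
  step 8: m=23, q=9, a=6
  step 9: m=31, q=1, a=62
a_9 = 2*a_0 = 62, so the period closes here.
sqrt(970) = [31; 6, 1, 9, 1, 1, 9, 1, 6, 62]
Period length = 9

9


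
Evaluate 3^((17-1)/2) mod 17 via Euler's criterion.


p = 17 is prime and the exponent is (p-1)/2 = 8, so by Euler's criterion 3^8 = (3/17) = +1 or -1 mod 17.
Compute by square-and-multiply:
  8 = 8 (binary 1000)
  Repeated squaring mod 17: 3^1 = 3, 3^2 = 9, 3^4 = 13, 3^8 = 16
  3^8 = 16 mod 17
Result 16 = p - 1 = -1 mod 17: 3 is a quadratic non-residue mod 17. As a residue in [0, p-1] the value is 16.
3^8 mod 17 = 16

16


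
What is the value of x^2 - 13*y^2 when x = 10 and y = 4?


x^2 - d*y^2
= 10^2 - 13*4^2
= 100 - 208
= -108

-108


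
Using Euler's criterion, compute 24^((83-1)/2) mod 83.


p = 83 is prime and the exponent is (p-1)/2 = 41, so by Euler's criterion 24^41 = (24/83) = +1 or -1 mod 83.
Compute by square-and-multiply:
  41 = 32 + 8 + 1 (binary 101001)
  Repeated squaring mod 83: 24^1 = 24, 24^2 = 78, 24^4 = 25, 24^8 = 44, 24^16 = 27, 24^32 = 65
  24^41 = 24^32 * 24^8 * 24^1 = 65 * 44 * 24 mod 83
    65 * 44 = 2860 = 38 mod 83
    38 * 24 = 912 = 82 mod 83
  24^41 = 82 mod 83
Result 82 = p - 1 = -1 mod 83: 24 is a quadratic non-residue mod 83. As a residue in [0, p-1] the value is 82.
24^41 mod 83 = 82

82


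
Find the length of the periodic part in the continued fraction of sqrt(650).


Run the CF algorithm for sqrt(650).
a_0 = floor(sqrt(650)) = 25; set m_0=0, q_0=1.
Recurrence: m' = q*a - m,  q' = (d - m'^2)/q,  a' = floor((a_0 + m')/q').
  step 1: m=25, q=25, a=2
  step 2: m=25, q=1, a=50
a_2 = 2*a_0 = 50, so the period closes here.
sqrt(650) = [25; 2, 50]
Period length = 2

2


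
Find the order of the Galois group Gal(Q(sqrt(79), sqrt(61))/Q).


The 2 square roots of distinct primes are multiplicatively independent over Q,
so [K:Q] = 2^2 and Gal(K/Q) is isomorphic to (Z/2Z)^2.
|Gal| = 2^2 = 4

4


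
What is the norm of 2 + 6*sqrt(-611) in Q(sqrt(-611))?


N(a + b*sqrt(d)) = a^2 - d*b^2
= (2)^2 - (-611)*(6)^2
= 4 + 21996
= 22000

22000


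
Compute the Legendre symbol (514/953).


p = 953 is prime, so compute (514/953) with the reciprocity algorithm (Jacobi-symbol steps: pull out 2s via (2/n), flip via reciprocity, reduce):
  pull out 2: (2/953) = +1  (since 953 mod 8 = 1)
  reciprocity: (257/953) -> +(953/257)
  reduce: (182/257)
  pull out 2: (2/257) = +1  (since 257 mod 8 = 1)
  reciprocity: (91/257) -> +(257/91)
  reduce: (75/91)
  reciprocity: (75/91) -> -(91/75)
  reduce: (16/75)
  pull out 2: (2/75) = -1  (since 75 mod 8 = 3)
  pull out 2: (2/75) = -1  (since 75 mod 8 = 3)
  pull out 2: (2/75) = -1  (since 75 mod 8 = 3)
  pull out 2: (2/75) = -1  (since 75 mod 8 = 3)
  (1/75) = 1
Product of signs = -1
(514/953) = -1

-1


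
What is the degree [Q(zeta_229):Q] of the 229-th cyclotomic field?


The degree equals Euler's totient phi(229).
229 = 229
phi(229) = 228

228


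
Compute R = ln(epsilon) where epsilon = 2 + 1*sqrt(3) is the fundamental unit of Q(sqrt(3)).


epsilon = 2 + 1*sqrt(3)
= 3.7321
R = ln(3.7321)
= 1.3170

1.3170


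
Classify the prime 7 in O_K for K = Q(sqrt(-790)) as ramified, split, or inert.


K = Q(sqrt(-790)). Since d mod 4 = 2, disc(K) = -3160.
Check p | disc: -3160 mod 7 = 4.
p does not divide disc. Compute Legendre symbol (d/p):
1^((7-1)/2) mod 7 = 1
(d/p) = 1, so p splits: (p) = P*P' with e=1, f=1, g=2.
Therefore p is split.

split


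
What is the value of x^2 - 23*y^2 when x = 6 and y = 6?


x^2 - d*y^2
= 6^2 - 23*6^2
= 36 - 828
= -792

-792
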